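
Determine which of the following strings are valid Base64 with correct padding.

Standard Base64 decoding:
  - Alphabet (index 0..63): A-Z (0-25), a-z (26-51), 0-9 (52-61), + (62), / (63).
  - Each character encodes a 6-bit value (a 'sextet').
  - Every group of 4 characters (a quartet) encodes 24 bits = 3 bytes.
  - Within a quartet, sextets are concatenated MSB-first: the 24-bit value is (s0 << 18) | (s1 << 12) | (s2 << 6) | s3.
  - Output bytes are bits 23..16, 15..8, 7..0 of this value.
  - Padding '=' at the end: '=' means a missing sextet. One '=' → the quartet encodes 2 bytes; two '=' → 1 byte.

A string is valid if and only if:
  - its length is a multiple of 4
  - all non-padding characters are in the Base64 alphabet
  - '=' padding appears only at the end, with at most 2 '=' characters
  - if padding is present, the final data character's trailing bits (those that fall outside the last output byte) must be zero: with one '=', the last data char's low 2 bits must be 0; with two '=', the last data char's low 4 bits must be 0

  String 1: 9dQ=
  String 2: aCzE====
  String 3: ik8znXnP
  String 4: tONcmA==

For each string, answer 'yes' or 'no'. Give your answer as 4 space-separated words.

String 1: '9dQ=' → valid
String 2: 'aCzE====' → invalid (4 pad chars (max 2))
String 3: 'ik8znXnP' → valid
String 4: 'tONcmA==' → valid

Answer: yes no yes yes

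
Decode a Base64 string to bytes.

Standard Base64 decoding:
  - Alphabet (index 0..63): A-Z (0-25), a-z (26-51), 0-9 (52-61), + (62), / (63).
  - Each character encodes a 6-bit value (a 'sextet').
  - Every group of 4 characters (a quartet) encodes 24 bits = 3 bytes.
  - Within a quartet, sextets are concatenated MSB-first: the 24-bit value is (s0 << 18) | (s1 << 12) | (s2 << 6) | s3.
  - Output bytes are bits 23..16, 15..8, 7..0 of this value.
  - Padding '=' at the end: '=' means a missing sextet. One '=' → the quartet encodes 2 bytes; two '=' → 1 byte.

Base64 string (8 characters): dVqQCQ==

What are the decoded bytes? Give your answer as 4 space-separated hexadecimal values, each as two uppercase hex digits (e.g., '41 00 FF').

After char 0 ('d'=29): chars_in_quartet=1 acc=0x1D bytes_emitted=0
After char 1 ('V'=21): chars_in_quartet=2 acc=0x755 bytes_emitted=0
After char 2 ('q'=42): chars_in_quartet=3 acc=0x1D56A bytes_emitted=0
After char 3 ('Q'=16): chars_in_quartet=4 acc=0x755A90 -> emit 75 5A 90, reset; bytes_emitted=3
After char 4 ('C'=2): chars_in_quartet=1 acc=0x2 bytes_emitted=3
After char 5 ('Q'=16): chars_in_quartet=2 acc=0x90 bytes_emitted=3
Padding '==': partial quartet acc=0x90 -> emit 09; bytes_emitted=4

Answer: 75 5A 90 09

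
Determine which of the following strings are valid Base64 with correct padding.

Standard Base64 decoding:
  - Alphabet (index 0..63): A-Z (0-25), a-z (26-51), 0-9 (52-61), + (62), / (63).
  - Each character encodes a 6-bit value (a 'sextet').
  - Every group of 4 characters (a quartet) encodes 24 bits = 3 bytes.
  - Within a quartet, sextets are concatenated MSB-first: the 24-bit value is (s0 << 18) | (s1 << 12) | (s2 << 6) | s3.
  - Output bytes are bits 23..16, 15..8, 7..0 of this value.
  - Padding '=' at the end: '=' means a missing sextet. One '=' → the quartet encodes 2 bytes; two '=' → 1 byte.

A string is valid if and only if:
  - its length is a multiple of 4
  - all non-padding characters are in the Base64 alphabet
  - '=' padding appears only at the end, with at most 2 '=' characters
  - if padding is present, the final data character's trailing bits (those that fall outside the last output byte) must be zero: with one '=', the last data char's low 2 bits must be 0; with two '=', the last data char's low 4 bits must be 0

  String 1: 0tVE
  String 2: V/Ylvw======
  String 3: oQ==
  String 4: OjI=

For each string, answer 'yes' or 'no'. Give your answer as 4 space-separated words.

Answer: yes no yes yes

Derivation:
String 1: '0tVE' → valid
String 2: 'V/Ylvw======' → invalid (6 pad chars (max 2))
String 3: 'oQ==' → valid
String 4: 'OjI=' → valid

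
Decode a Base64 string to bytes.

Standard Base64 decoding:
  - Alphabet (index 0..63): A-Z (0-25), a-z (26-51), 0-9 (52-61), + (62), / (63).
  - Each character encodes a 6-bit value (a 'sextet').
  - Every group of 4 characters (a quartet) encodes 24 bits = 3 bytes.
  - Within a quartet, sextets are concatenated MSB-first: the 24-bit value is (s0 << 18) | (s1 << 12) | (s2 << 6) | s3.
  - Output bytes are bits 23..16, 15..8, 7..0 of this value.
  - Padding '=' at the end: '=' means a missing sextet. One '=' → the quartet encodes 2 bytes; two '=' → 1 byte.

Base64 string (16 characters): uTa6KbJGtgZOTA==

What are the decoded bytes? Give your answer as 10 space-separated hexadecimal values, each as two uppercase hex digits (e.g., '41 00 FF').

Answer: B9 36 BA 29 B2 46 B6 06 4E 4C

Derivation:
After char 0 ('u'=46): chars_in_quartet=1 acc=0x2E bytes_emitted=0
After char 1 ('T'=19): chars_in_quartet=2 acc=0xB93 bytes_emitted=0
After char 2 ('a'=26): chars_in_quartet=3 acc=0x2E4DA bytes_emitted=0
After char 3 ('6'=58): chars_in_quartet=4 acc=0xB936BA -> emit B9 36 BA, reset; bytes_emitted=3
After char 4 ('K'=10): chars_in_quartet=1 acc=0xA bytes_emitted=3
After char 5 ('b'=27): chars_in_quartet=2 acc=0x29B bytes_emitted=3
After char 6 ('J'=9): chars_in_quartet=3 acc=0xA6C9 bytes_emitted=3
After char 7 ('G'=6): chars_in_quartet=4 acc=0x29B246 -> emit 29 B2 46, reset; bytes_emitted=6
After char 8 ('t'=45): chars_in_quartet=1 acc=0x2D bytes_emitted=6
After char 9 ('g'=32): chars_in_quartet=2 acc=0xB60 bytes_emitted=6
After char 10 ('Z'=25): chars_in_quartet=3 acc=0x2D819 bytes_emitted=6
After char 11 ('O'=14): chars_in_quartet=4 acc=0xB6064E -> emit B6 06 4E, reset; bytes_emitted=9
After char 12 ('T'=19): chars_in_quartet=1 acc=0x13 bytes_emitted=9
After char 13 ('A'=0): chars_in_quartet=2 acc=0x4C0 bytes_emitted=9
Padding '==': partial quartet acc=0x4C0 -> emit 4C; bytes_emitted=10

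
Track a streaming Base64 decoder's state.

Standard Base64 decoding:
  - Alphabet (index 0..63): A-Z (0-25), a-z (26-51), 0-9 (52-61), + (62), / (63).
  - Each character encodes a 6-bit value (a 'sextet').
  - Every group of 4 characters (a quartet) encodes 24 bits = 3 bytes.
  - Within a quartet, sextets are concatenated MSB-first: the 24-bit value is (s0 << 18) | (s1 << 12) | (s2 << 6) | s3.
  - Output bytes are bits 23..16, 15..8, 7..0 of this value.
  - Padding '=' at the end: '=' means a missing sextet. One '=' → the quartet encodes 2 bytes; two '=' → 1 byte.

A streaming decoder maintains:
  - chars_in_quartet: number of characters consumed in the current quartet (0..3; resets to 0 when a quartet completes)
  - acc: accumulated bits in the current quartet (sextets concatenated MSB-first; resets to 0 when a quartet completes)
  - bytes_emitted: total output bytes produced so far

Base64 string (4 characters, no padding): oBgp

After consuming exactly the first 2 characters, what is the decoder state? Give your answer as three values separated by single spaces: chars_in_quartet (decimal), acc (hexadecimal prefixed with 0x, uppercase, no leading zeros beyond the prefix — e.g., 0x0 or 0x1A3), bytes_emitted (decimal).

After char 0 ('o'=40): chars_in_quartet=1 acc=0x28 bytes_emitted=0
After char 1 ('B'=1): chars_in_quartet=2 acc=0xA01 bytes_emitted=0

Answer: 2 0xA01 0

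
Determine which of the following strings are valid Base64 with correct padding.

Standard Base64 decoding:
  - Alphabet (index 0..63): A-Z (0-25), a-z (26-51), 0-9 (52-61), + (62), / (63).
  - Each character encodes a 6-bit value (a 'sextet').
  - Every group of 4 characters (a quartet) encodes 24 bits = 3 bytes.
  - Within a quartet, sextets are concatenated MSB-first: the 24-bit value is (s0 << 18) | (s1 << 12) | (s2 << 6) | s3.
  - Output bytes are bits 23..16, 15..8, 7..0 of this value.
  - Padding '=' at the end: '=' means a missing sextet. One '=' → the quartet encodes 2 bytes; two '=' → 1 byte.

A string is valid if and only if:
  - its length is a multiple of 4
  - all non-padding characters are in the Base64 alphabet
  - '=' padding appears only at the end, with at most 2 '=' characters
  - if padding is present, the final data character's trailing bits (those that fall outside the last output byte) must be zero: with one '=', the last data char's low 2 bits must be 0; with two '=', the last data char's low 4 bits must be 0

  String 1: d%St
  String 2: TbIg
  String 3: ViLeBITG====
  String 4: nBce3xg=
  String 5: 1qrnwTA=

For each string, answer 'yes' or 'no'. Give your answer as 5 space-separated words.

String 1: 'd%St' → invalid (bad char(s): ['%'])
String 2: 'TbIg' → valid
String 3: 'ViLeBITG====' → invalid (4 pad chars (max 2))
String 4: 'nBce3xg=' → valid
String 5: '1qrnwTA=' → valid

Answer: no yes no yes yes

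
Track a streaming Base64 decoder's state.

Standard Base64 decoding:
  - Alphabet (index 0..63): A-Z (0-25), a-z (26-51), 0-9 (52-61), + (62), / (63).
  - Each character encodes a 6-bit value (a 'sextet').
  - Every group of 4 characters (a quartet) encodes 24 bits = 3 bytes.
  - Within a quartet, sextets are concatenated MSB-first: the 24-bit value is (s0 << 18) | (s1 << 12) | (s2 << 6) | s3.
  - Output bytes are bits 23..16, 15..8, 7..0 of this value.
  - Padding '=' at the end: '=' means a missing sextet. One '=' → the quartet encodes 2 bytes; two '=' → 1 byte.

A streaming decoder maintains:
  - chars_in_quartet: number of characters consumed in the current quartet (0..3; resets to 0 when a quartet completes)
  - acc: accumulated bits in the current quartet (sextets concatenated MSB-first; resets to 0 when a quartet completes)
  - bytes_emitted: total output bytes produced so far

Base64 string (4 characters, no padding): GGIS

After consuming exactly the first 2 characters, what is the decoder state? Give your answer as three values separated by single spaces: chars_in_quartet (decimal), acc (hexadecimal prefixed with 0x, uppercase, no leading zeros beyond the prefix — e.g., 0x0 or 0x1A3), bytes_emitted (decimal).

Answer: 2 0x186 0

Derivation:
After char 0 ('G'=6): chars_in_quartet=1 acc=0x6 bytes_emitted=0
After char 1 ('G'=6): chars_in_quartet=2 acc=0x186 bytes_emitted=0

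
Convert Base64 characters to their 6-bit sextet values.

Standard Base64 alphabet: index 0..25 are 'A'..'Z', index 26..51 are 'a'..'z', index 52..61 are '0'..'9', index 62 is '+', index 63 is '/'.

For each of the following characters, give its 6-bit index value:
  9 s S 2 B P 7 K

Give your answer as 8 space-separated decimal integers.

'9': 0..9 range, 52 + ord('9') − ord('0') = 61
's': a..z range, 26 + ord('s') − ord('a') = 44
'S': A..Z range, ord('S') − ord('A') = 18
'2': 0..9 range, 52 + ord('2') − ord('0') = 54
'B': A..Z range, ord('B') − ord('A') = 1
'P': A..Z range, ord('P') − ord('A') = 15
'7': 0..9 range, 52 + ord('7') − ord('0') = 59
'K': A..Z range, ord('K') − ord('A') = 10

Answer: 61 44 18 54 1 15 59 10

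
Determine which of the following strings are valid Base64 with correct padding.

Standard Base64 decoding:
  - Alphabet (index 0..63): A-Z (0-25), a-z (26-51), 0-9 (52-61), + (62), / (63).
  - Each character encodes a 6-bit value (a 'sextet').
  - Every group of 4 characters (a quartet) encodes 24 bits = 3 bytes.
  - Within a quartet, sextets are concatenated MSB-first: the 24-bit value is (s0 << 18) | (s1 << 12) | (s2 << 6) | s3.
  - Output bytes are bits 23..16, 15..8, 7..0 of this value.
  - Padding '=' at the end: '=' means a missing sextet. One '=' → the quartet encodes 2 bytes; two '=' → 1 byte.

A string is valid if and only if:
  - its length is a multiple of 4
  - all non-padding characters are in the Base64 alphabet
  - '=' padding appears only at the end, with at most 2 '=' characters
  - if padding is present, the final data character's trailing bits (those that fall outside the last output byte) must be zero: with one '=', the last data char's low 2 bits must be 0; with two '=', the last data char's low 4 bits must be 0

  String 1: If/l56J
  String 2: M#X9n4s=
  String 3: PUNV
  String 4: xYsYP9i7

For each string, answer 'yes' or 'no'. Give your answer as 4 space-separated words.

String 1: 'If/l56J' → invalid (len=7 not mult of 4)
String 2: 'M#X9n4s=' → invalid (bad char(s): ['#'])
String 3: 'PUNV' → valid
String 4: 'xYsYP9i7' → valid

Answer: no no yes yes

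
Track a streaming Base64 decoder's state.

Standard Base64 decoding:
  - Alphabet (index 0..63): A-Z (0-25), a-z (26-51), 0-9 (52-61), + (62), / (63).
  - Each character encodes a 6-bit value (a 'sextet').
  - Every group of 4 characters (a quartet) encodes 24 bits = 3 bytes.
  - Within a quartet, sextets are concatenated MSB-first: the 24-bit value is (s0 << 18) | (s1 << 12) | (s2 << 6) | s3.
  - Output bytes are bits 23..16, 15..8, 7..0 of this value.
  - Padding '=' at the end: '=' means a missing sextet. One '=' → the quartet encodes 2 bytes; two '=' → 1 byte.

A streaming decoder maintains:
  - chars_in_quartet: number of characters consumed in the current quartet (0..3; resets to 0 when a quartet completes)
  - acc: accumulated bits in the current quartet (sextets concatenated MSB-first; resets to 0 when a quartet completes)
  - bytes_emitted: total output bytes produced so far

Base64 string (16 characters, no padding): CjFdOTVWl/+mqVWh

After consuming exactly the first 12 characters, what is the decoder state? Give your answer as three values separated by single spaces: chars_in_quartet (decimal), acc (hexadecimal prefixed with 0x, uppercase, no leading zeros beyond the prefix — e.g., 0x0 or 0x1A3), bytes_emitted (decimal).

After char 0 ('C'=2): chars_in_quartet=1 acc=0x2 bytes_emitted=0
After char 1 ('j'=35): chars_in_quartet=2 acc=0xA3 bytes_emitted=0
After char 2 ('F'=5): chars_in_quartet=3 acc=0x28C5 bytes_emitted=0
After char 3 ('d'=29): chars_in_quartet=4 acc=0xA315D -> emit 0A 31 5D, reset; bytes_emitted=3
After char 4 ('O'=14): chars_in_quartet=1 acc=0xE bytes_emitted=3
After char 5 ('T'=19): chars_in_quartet=2 acc=0x393 bytes_emitted=3
After char 6 ('V'=21): chars_in_quartet=3 acc=0xE4D5 bytes_emitted=3
After char 7 ('W'=22): chars_in_quartet=4 acc=0x393556 -> emit 39 35 56, reset; bytes_emitted=6
After char 8 ('l'=37): chars_in_quartet=1 acc=0x25 bytes_emitted=6
After char 9 ('/'=63): chars_in_quartet=2 acc=0x97F bytes_emitted=6
After char 10 ('+'=62): chars_in_quartet=3 acc=0x25FFE bytes_emitted=6
After char 11 ('m'=38): chars_in_quartet=4 acc=0x97FFA6 -> emit 97 FF A6, reset; bytes_emitted=9

Answer: 0 0x0 9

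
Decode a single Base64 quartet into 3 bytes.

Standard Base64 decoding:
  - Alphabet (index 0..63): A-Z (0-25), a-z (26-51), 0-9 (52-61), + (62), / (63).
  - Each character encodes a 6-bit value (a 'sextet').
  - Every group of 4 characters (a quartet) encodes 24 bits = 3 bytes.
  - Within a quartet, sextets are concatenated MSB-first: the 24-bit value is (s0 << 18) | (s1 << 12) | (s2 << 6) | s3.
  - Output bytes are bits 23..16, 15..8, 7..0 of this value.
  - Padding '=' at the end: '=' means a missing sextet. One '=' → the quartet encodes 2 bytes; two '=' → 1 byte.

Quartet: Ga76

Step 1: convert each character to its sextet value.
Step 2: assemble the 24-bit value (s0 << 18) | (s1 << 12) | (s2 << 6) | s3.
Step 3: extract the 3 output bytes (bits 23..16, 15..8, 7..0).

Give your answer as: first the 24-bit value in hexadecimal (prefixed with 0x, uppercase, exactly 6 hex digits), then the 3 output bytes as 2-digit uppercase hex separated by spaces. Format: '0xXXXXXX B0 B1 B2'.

Sextets: G=6, a=26, 7=59, 6=58
24-bit: (6<<18) | (26<<12) | (59<<6) | 58
      = 0x180000 | 0x01A000 | 0x000EC0 | 0x00003A
      = 0x19AEFA
Bytes: (v>>16)&0xFF=19, (v>>8)&0xFF=AE, v&0xFF=FA

Answer: 0x19AEFA 19 AE FA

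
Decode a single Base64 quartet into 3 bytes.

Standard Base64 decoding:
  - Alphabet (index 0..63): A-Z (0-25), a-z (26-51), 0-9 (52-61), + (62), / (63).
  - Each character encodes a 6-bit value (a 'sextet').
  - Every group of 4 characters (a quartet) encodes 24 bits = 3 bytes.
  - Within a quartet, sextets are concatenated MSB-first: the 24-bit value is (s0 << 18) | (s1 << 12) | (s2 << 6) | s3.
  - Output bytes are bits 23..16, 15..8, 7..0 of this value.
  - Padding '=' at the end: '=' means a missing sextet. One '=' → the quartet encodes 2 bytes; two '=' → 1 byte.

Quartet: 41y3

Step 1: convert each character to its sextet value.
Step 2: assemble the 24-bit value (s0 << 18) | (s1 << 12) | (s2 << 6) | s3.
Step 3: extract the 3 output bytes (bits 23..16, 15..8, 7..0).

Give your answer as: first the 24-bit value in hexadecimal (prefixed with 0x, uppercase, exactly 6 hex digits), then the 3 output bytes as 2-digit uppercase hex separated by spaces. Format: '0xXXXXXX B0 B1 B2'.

Answer: 0xE35CB7 E3 5C B7

Derivation:
Sextets: 4=56, 1=53, y=50, 3=55
24-bit: (56<<18) | (53<<12) | (50<<6) | 55
      = 0xE00000 | 0x035000 | 0x000C80 | 0x000037
      = 0xE35CB7
Bytes: (v>>16)&0xFF=E3, (v>>8)&0xFF=5C, v&0xFF=B7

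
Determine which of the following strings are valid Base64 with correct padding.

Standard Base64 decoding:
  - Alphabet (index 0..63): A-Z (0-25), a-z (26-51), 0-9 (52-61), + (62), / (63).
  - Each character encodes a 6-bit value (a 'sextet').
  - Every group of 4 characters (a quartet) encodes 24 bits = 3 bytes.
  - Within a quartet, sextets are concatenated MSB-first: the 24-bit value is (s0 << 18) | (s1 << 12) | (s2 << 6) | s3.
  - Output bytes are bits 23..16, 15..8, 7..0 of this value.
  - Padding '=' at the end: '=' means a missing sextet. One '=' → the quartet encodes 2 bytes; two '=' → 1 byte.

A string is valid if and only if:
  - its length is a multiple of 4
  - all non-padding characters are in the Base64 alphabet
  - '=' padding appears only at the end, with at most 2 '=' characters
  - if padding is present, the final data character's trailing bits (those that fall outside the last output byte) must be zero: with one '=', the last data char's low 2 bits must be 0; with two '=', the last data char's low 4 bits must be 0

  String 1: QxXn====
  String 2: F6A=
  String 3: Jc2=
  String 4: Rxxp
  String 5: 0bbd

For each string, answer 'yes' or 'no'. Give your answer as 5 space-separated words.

String 1: 'QxXn====' → invalid (4 pad chars (max 2))
String 2: 'F6A=' → valid
String 3: 'Jc2=' → invalid (bad trailing bits)
String 4: 'Rxxp' → valid
String 5: '0bbd' → valid

Answer: no yes no yes yes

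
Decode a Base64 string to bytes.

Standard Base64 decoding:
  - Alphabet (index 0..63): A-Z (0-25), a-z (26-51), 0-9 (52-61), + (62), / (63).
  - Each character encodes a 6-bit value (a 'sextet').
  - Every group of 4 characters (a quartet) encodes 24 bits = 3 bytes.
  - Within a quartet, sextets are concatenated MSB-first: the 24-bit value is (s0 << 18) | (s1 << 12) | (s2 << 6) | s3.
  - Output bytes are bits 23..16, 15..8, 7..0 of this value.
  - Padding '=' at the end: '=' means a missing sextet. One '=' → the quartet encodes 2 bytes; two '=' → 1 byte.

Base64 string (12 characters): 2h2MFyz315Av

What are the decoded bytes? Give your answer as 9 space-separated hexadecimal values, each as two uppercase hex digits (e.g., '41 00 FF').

Answer: DA 1D 8C 17 2C F7 D7 90 2F

Derivation:
After char 0 ('2'=54): chars_in_quartet=1 acc=0x36 bytes_emitted=0
After char 1 ('h'=33): chars_in_quartet=2 acc=0xDA1 bytes_emitted=0
After char 2 ('2'=54): chars_in_quartet=3 acc=0x36876 bytes_emitted=0
After char 3 ('M'=12): chars_in_quartet=4 acc=0xDA1D8C -> emit DA 1D 8C, reset; bytes_emitted=3
After char 4 ('F'=5): chars_in_quartet=1 acc=0x5 bytes_emitted=3
After char 5 ('y'=50): chars_in_quartet=2 acc=0x172 bytes_emitted=3
After char 6 ('z'=51): chars_in_quartet=3 acc=0x5CB3 bytes_emitted=3
After char 7 ('3'=55): chars_in_quartet=4 acc=0x172CF7 -> emit 17 2C F7, reset; bytes_emitted=6
After char 8 ('1'=53): chars_in_quartet=1 acc=0x35 bytes_emitted=6
After char 9 ('5'=57): chars_in_quartet=2 acc=0xD79 bytes_emitted=6
After char 10 ('A'=0): chars_in_quartet=3 acc=0x35E40 bytes_emitted=6
After char 11 ('v'=47): chars_in_quartet=4 acc=0xD7902F -> emit D7 90 2F, reset; bytes_emitted=9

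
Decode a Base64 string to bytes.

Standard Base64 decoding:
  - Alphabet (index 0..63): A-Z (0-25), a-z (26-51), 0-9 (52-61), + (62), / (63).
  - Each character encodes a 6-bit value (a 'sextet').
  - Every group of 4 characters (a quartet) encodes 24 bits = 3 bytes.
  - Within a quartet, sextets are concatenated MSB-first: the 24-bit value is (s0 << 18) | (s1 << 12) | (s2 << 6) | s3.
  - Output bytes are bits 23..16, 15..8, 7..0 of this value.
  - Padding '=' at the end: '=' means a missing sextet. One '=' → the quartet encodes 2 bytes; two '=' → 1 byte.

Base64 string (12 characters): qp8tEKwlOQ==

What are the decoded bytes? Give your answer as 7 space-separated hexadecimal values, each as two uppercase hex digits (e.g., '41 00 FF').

Answer: AA 9F 2D 10 AC 25 39

Derivation:
After char 0 ('q'=42): chars_in_quartet=1 acc=0x2A bytes_emitted=0
After char 1 ('p'=41): chars_in_quartet=2 acc=0xAA9 bytes_emitted=0
After char 2 ('8'=60): chars_in_quartet=3 acc=0x2AA7C bytes_emitted=0
After char 3 ('t'=45): chars_in_quartet=4 acc=0xAA9F2D -> emit AA 9F 2D, reset; bytes_emitted=3
After char 4 ('E'=4): chars_in_quartet=1 acc=0x4 bytes_emitted=3
After char 5 ('K'=10): chars_in_quartet=2 acc=0x10A bytes_emitted=3
After char 6 ('w'=48): chars_in_quartet=3 acc=0x42B0 bytes_emitted=3
After char 7 ('l'=37): chars_in_quartet=4 acc=0x10AC25 -> emit 10 AC 25, reset; bytes_emitted=6
After char 8 ('O'=14): chars_in_quartet=1 acc=0xE bytes_emitted=6
After char 9 ('Q'=16): chars_in_quartet=2 acc=0x390 bytes_emitted=6
Padding '==': partial quartet acc=0x390 -> emit 39; bytes_emitted=7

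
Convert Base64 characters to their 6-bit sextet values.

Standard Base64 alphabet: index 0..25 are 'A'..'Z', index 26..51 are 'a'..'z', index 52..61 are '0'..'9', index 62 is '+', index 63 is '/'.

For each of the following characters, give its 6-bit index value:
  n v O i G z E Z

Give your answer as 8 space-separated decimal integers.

'n': a..z range, 26 + ord('n') − ord('a') = 39
'v': a..z range, 26 + ord('v') − ord('a') = 47
'O': A..Z range, ord('O') − ord('A') = 14
'i': a..z range, 26 + ord('i') − ord('a') = 34
'G': A..Z range, ord('G') − ord('A') = 6
'z': a..z range, 26 + ord('z') − ord('a') = 51
'E': A..Z range, ord('E') − ord('A') = 4
'Z': A..Z range, ord('Z') − ord('A') = 25

Answer: 39 47 14 34 6 51 4 25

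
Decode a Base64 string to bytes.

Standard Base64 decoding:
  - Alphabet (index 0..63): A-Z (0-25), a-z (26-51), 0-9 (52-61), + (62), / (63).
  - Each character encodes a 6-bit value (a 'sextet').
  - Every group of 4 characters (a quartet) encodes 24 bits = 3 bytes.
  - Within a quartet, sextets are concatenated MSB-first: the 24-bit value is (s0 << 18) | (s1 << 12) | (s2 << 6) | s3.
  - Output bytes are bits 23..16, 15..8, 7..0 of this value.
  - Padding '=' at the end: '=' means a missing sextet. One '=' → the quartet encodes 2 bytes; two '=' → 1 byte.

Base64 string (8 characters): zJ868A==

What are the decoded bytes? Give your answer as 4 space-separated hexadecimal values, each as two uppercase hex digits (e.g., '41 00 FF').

After char 0 ('z'=51): chars_in_quartet=1 acc=0x33 bytes_emitted=0
After char 1 ('J'=9): chars_in_quartet=2 acc=0xCC9 bytes_emitted=0
After char 2 ('8'=60): chars_in_quartet=3 acc=0x3327C bytes_emitted=0
After char 3 ('6'=58): chars_in_quartet=4 acc=0xCC9F3A -> emit CC 9F 3A, reset; bytes_emitted=3
After char 4 ('8'=60): chars_in_quartet=1 acc=0x3C bytes_emitted=3
After char 5 ('A'=0): chars_in_quartet=2 acc=0xF00 bytes_emitted=3
Padding '==': partial quartet acc=0xF00 -> emit F0; bytes_emitted=4

Answer: CC 9F 3A F0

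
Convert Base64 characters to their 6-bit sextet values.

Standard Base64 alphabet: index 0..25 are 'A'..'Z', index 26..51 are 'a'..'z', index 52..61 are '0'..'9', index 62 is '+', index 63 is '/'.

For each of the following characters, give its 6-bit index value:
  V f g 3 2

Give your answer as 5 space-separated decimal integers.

Answer: 21 31 32 55 54

Derivation:
'V': A..Z range, ord('V') − ord('A') = 21
'f': a..z range, 26 + ord('f') − ord('a') = 31
'g': a..z range, 26 + ord('g') − ord('a') = 32
'3': 0..9 range, 52 + ord('3') − ord('0') = 55
'2': 0..9 range, 52 + ord('2') − ord('0') = 54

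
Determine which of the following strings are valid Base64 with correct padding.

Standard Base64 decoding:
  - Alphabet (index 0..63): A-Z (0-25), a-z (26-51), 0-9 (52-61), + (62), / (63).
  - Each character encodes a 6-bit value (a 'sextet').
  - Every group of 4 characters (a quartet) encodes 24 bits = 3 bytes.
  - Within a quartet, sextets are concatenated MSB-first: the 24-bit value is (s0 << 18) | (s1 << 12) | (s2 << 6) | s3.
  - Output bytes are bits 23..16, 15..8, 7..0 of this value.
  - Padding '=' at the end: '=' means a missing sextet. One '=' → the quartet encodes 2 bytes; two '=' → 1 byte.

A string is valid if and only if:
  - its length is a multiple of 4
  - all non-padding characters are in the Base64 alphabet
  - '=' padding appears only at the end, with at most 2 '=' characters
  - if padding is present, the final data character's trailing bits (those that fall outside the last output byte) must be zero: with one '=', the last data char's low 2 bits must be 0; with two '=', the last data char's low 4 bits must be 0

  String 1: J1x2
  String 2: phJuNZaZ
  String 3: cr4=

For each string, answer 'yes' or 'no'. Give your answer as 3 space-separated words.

Answer: yes yes yes

Derivation:
String 1: 'J1x2' → valid
String 2: 'phJuNZaZ' → valid
String 3: 'cr4=' → valid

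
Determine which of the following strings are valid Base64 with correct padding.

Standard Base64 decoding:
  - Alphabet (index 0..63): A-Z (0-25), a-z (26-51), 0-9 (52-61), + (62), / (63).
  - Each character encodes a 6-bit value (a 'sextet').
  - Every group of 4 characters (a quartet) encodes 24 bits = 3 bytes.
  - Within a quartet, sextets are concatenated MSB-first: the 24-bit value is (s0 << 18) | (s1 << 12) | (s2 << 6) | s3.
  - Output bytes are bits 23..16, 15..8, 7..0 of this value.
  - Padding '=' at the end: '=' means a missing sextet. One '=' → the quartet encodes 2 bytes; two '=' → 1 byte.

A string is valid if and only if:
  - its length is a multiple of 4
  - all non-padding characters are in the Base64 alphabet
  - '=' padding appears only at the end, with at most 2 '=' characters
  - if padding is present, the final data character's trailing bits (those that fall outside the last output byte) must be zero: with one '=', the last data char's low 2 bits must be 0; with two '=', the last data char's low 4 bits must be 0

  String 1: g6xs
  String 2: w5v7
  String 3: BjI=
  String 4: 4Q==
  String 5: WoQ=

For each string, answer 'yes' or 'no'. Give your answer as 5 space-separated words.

String 1: 'g6xs' → valid
String 2: 'w5v7' → valid
String 3: 'BjI=' → valid
String 4: '4Q==' → valid
String 5: 'WoQ=' → valid

Answer: yes yes yes yes yes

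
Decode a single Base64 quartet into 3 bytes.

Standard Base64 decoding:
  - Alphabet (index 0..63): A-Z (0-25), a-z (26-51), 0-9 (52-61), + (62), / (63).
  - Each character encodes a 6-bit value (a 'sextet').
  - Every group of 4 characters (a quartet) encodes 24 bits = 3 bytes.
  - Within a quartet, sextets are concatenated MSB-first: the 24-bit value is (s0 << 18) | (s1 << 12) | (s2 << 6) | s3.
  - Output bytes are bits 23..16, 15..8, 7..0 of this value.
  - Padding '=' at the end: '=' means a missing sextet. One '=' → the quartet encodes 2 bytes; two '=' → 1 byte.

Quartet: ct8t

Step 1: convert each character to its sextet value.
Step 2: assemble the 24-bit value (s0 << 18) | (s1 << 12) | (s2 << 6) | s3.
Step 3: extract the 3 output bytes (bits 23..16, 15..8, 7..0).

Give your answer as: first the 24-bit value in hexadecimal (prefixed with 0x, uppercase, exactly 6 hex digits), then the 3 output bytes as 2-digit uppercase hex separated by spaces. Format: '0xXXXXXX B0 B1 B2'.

Sextets: c=28, t=45, 8=60, t=45
24-bit: (28<<18) | (45<<12) | (60<<6) | 45
      = 0x700000 | 0x02D000 | 0x000F00 | 0x00002D
      = 0x72DF2D
Bytes: (v>>16)&0xFF=72, (v>>8)&0xFF=DF, v&0xFF=2D

Answer: 0x72DF2D 72 DF 2D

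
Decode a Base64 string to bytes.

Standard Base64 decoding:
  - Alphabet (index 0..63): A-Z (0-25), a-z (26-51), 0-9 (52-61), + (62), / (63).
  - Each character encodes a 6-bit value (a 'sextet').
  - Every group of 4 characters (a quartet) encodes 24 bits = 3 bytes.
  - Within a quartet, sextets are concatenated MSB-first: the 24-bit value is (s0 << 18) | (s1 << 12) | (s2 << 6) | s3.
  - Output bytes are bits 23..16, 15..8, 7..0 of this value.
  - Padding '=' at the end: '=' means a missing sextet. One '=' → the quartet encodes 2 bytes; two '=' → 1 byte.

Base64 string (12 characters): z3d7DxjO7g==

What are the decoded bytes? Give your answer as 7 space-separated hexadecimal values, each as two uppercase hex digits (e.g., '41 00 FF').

After char 0 ('z'=51): chars_in_quartet=1 acc=0x33 bytes_emitted=0
After char 1 ('3'=55): chars_in_quartet=2 acc=0xCF7 bytes_emitted=0
After char 2 ('d'=29): chars_in_quartet=3 acc=0x33DDD bytes_emitted=0
After char 3 ('7'=59): chars_in_quartet=4 acc=0xCF777B -> emit CF 77 7B, reset; bytes_emitted=3
After char 4 ('D'=3): chars_in_quartet=1 acc=0x3 bytes_emitted=3
After char 5 ('x'=49): chars_in_quartet=2 acc=0xF1 bytes_emitted=3
After char 6 ('j'=35): chars_in_quartet=3 acc=0x3C63 bytes_emitted=3
After char 7 ('O'=14): chars_in_quartet=4 acc=0xF18CE -> emit 0F 18 CE, reset; bytes_emitted=6
After char 8 ('7'=59): chars_in_quartet=1 acc=0x3B bytes_emitted=6
After char 9 ('g'=32): chars_in_quartet=2 acc=0xEE0 bytes_emitted=6
Padding '==': partial quartet acc=0xEE0 -> emit EE; bytes_emitted=7

Answer: CF 77 7B 0F 18 CE EE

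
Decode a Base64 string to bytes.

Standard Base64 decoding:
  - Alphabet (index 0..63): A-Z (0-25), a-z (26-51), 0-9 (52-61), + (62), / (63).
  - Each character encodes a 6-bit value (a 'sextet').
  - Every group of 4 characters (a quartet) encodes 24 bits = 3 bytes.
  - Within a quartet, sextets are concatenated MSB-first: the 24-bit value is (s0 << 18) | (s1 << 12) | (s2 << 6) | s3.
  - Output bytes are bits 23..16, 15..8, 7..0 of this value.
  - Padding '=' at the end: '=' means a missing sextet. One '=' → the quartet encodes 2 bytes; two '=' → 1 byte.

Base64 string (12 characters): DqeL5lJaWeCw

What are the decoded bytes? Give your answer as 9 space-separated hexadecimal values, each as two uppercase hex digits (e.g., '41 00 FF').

Answer: 0E A7 8B E6 52 5A 59 E0 B0

Derivation:
After char 0 ('D'=3): chars_in_quartet=1 acc=0x3 bytes_emitted=0
After char 1 ('q'=42): chars_in_quartet=2 acc=0xEA bytes_emitted=0
After char 2 ('e'=30): chars_in_quartet=3 acc=0x3A9E bytes_emitted=0
After char 3 ('L'=11): chars_in_quartet=4 acc=0xEA78B -> emit 0E A7 8B, reset; bytes_emitted=3
After char 4 ('5'=57): chars_in_quartet=1 acc=0x39 bytes_emitted=3
After char 5 ('l'=37): chars_in_quartet=2 acc=0xE65 bytes_emitted=3
After char 6 ('J'=9): chars_in_quartet=3 acc=0x39949 bytes_emitted=3
After char 7 ('a'=26): chars_in_quartet=4 acc=0xE6525A -> emit E6 52 5A, reset; bytes_emitted=6
After char 8 ('W'=22): chars_in_quartet=1 acc=0x16 bytes_emitted=6
After char 9 ('e'=30): chars_in_quartet=2 acc=0x59E bytes_emitted=6
After char 10 ('C'=2): chars_in_quartet=3 acc=0x16782 bytes_emitted=6
After char 11 ('w'=48): chars_in_quartet=4 acc=0x59E0B0 -> emit 59 E0 B0, reset; bytes_emitted=9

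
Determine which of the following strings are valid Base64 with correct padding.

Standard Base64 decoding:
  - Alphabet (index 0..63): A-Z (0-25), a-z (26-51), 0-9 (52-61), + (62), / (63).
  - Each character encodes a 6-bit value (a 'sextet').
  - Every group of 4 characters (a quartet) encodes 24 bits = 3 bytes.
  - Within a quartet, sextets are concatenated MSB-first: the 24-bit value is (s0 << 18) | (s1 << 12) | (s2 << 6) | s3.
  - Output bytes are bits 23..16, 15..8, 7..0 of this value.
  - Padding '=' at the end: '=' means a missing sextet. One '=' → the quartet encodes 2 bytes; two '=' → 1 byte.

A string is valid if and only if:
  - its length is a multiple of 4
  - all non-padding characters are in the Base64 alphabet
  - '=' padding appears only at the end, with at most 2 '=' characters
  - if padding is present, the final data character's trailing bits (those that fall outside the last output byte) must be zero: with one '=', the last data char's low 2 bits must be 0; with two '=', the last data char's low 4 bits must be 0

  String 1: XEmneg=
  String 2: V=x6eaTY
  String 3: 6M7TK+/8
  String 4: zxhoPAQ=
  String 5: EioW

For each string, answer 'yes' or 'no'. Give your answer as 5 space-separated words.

Answer: no no yes yes yes

Derivation:
String 1: 'XEmneg=' → invalid (len=7 not mult of 4)
String 2: 'V=x6eaTY' → invalid (bad char(s): ['=']; '=' in middle)
String 3: '6M7TK+/8' → valid
String 4: 'zxhoPAQ=' → valid
String 5: 'EioW' → valid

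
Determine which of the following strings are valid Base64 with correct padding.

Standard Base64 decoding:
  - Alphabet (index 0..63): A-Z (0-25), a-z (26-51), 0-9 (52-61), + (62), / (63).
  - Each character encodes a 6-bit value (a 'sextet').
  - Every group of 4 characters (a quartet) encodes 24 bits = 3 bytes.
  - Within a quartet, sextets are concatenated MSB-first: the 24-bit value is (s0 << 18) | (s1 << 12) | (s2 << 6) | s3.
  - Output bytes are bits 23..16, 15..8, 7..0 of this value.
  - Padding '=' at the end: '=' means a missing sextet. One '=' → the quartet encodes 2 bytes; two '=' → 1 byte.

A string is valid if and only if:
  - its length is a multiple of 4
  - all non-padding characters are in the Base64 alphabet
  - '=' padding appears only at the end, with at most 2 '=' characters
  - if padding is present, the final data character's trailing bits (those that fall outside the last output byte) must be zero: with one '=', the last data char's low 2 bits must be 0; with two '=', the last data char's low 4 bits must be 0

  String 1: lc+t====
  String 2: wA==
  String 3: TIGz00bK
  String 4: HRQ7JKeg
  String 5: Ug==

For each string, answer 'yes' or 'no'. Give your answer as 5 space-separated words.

Answer: no yes yes yes yes

Derivation:
String 1: 'lc+t====' → invalid (4 pad chars (max 2))
String 2: 'wA==' → valid
String 3: 'TIGz00bK' → valid
String 4: 'HRQ7JKeg' → valid
String 5: 'Ug==' → valid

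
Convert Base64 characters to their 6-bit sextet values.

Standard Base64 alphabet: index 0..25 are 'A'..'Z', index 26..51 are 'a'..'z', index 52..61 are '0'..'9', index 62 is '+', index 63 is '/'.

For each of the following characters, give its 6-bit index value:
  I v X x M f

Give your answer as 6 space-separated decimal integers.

Answer: 8 47 23 49 12 31

Derivation:
'I': A..Z range, ord('I') − ord('A') = 8
'v': a..z range, 26 + ord('v') − ord('a') = 47
'X': A..Z range, ord('X') − ord('A') = 23
'x': a..z range, 26 + ord('x') − ord('a') = 49
'M': A..Z range, ord('M') − ord('A') = 12
'f': a..z range, 26 + ord('f') − ord('a') = 31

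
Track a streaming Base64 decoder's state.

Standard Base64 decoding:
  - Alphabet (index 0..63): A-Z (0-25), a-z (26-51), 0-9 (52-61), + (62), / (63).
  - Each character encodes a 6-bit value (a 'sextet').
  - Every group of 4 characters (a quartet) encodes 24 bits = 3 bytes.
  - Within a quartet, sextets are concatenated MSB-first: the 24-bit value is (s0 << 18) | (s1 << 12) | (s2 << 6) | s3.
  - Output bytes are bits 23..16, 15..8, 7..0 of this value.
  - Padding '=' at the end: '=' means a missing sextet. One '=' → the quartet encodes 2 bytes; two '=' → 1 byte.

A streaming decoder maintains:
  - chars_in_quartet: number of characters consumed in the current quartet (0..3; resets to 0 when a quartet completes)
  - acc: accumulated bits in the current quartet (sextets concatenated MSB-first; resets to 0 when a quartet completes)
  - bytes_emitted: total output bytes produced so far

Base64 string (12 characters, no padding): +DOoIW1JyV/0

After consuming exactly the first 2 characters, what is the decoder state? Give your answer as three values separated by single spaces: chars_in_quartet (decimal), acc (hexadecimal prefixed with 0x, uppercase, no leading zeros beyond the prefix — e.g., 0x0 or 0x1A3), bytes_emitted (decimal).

After char 0 ('+'=62): chars_in_quartet=1 acc=0x3E bytes_emitted=0
After char 1 ('D'=3): chars_in_quartet=2 acc=0xF83 bytes_emitted=0

Answer: 2 0xF83 0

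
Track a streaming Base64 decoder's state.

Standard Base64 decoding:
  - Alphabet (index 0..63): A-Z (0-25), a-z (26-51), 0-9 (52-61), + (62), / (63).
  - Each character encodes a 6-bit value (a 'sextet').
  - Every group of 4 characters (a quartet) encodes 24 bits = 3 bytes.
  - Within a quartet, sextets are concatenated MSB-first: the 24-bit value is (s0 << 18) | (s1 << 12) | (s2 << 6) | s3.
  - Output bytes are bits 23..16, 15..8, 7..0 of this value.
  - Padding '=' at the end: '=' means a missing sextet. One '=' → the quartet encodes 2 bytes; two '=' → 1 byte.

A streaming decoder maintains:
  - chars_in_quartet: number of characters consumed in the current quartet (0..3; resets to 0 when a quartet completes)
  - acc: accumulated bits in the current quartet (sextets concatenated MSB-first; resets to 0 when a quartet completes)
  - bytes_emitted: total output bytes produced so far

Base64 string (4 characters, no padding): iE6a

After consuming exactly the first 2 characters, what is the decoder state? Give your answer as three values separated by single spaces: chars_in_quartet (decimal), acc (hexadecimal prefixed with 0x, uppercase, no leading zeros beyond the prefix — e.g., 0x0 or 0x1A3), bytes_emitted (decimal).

After char 0 ('i'=34): chars_in_quartet=1 acc=0x22 bytes_emitted=0
After char 1 ('E'=4): chars_in_quartet=2 acc=0x884 bytes_emitted=0

Answer: 2 0x884 0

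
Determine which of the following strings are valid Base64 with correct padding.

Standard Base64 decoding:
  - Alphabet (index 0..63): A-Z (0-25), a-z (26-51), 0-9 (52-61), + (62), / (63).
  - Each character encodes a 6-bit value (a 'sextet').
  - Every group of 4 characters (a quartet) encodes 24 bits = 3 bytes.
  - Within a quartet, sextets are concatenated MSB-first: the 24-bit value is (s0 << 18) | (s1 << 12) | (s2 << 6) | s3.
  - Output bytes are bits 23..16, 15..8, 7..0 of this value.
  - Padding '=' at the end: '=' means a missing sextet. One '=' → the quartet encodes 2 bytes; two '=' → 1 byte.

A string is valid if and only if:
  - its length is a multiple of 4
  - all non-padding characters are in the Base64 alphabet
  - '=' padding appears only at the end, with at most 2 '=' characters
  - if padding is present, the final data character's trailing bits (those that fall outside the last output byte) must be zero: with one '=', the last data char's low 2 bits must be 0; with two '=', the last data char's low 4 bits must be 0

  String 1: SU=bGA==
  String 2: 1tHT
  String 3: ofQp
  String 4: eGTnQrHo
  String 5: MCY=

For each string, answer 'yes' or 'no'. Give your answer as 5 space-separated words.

Answer: no yes yes yes yes

Derivation:
String 1: 'SU=bGA==' → invalid (bad char(s): ['=']; '=' in middle)
String 2: '1tHT' → valid
String 3: 'ofQp' → valid
String 4: 'eGTnQrHo' → valid
String 5: 'MCY=' → valid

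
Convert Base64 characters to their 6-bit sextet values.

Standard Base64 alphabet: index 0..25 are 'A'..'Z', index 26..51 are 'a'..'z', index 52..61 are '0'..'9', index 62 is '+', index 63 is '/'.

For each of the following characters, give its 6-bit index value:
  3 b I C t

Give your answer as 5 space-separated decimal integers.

Answer: 55 27 8 2 45

Derivation:
'3': 0..9 range, 52 + ord('3') − ord('0') = 55
'b': a..z range, 26 + ord('b') − ord('a') = 27
'I': A..Z range, ord('I') − ord('A') = 8
'C': A..Z range, ord('C') − ord('A') = 2
't': a..z range, 26 + ord('t') − ord('a') = 45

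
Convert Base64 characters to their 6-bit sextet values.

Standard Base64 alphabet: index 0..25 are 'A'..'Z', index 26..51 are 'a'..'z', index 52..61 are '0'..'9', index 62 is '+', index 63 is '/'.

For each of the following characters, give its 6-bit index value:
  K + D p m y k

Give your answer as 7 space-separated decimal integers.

'K': A..Z range, ord('K') − ord('A') = 10
'+': index 62
'D': A..Z range, ord('D') − ord('A') = 3
'p': a..z range, 26 + ord('p') − ord('a') = 41
'm': a..z range, 26 + ord('m') − ord('a') = 38
'y': a..z range, 26 + ord('y') − ord('a') = 50
'k': a..z range, 26 + ord('k') − ord('a') = 36

Answer: 10 62 3 41 38 50 36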